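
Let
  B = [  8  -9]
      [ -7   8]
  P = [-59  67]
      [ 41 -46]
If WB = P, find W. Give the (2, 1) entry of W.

6

Right-multiplying both sides by B⁻¹ gives W = PB⁻¹.
det B = 1; the adjugate gives B⁻¹ = [[8, 9], [7, 8]].
W = PB⁻¹ = [[-59, 67], [41, -46]] · [[8, 9], [7, 8]] = [[-3, 5], [6, 1]].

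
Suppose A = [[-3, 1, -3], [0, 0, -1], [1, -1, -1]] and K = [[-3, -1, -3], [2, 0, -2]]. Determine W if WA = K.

W = [[2, -6, 3], [-1, 6, -1]]

Right-multiplying both sides by A⁻¹ gives W = KA⁻¹.
det A = 2; the adjugate gives A⁻¹ = [[-1/2, 2, -1/2], [-1/2, 3, -3/2], [0, -1, 0]].
W = KA⁻¹ = [[-3, -1, -3], [2, 0, -2]] · [[-1/2, 2, -1/2], [-1/2, 3, -3/2], [0, -1, 0]] = [[2, -6, 3], [-1, 6, -1]].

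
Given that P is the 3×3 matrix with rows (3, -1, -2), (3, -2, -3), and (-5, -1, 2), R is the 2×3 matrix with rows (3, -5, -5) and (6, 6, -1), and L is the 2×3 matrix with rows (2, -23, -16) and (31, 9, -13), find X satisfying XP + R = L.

XP = L − R = [[-1, -18, -11], [25, 3, -12]].
Since P sits to the right of X, X = (L − R)P⁻¹.
det P = -4, so P⁻¹ = [[7/4, -1, 1/4], [-9/4, 1, -3/4], [13/4, -2, 3/4]].
X = (L − R)P⁻¹ = [[3, 5, 5], [-2, 2, -5]].

X = [[3, 5, 5], [-2, 2, -5]]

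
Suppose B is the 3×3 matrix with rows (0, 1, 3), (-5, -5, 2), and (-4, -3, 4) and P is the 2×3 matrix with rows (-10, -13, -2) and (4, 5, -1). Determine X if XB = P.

Since B sits to the right of X, X = PB⁻¹.
det B = -3, so B⁻¹ = [[14/3, 13/3, -17/3], [-4, -4, 5], [5/3, 4/3, -5/3]].
X = PB⁻¹ = [[-10, -13, -2], [4, 5, -1]] · [[14/3, 13/3, -17/3], [-4, -4, 5], [5/3, 4/3, -5/3]] = [[2, 6, -5], [-3, -4, 4]].

X = [[2, 6, -5], [-3, -4, 4]]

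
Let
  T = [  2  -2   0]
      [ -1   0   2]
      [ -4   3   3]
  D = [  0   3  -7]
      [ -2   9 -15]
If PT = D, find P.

P = [[-3, -2, -1], [-6, -6, -1]]

T is on the right of P, so right-multiply by T⁻¹: P = DT⁻¹.
T has determinant -2; T⁻¹ = [[3, -3, 2], [5/2, -3, 2], [3/2, -1, 1]].
P = DT⁻¹ = [[0, 3, -7], [-2, 9, -15]] · [[3, -3, 2], [5/2, -3, 2], [3/2, -1, 1]] = [[-3, -2, -1], [-6, -6, -1]].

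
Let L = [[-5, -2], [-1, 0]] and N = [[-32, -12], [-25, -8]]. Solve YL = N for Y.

Since L sits to the right of Y, Y = NL⁻¹.
L has determinant -2; L⁻¹ = [[0, -1], [-1/2, 5/2]].
Y = NL⁻¹ = [[-32, -12], [-25, -8]] · [[0, -1], [-1/2, 5/2]] = [[6, 2], [4, 5]].

Y = [[6, 2], [4, 5]]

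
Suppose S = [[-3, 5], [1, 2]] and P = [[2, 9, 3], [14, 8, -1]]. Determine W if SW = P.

W = [[6, 2, -1], [4, 3, 0]]

Since S multiplies W on the left, W = S⁻¹P.
det S = -11; the adjugate gives S⁻¹ = [[-2/11, 5/11], [1/11, 3/11]].
W = S⁻¹P = [[-2/11, 5/11], [1/11, 3/11]] · [[2, 9, 3], [14, 8, -1]] = [[6, 2, -1], [4, 3, 0]].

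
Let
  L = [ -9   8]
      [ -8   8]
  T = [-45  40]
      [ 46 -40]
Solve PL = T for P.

P = [[5, 0], [-6, 1]]

L is on the right of P, so right-multiply by L⁻¹: P = TL⁻¹.
L has determinant -8; L⁻¹ = [[-1, 1], [-1, 9/8]].
P = TL⁻¹ = [[-45, 40], [46, -40]] · [[-1, 1], [-1, 9/8]] = [[5, 0], [-6, 1]].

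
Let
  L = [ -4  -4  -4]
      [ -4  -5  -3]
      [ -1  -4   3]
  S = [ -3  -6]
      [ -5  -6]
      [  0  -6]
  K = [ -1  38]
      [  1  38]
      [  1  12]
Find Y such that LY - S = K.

Y = [[-3, -4], [2, -2], [2, -2]]

LY = K + S = [[-4, 32], [-4, 32], [1, 6]].
L is on the left of Y, so left-multiply by L⁻¹: Y = L⁻¹(K + S).
det L = 4, so L⁻¹ = [[-27/4, 7, -2], [15/4, -4, 1], [11/4, -3, 1]].
Y = L⁻¹(K + S) = [[-3, -4], [2, -2], [2, -2]].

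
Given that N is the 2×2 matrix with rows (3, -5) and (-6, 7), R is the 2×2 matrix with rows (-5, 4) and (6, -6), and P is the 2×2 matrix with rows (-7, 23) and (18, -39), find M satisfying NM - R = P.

M = [[-4, 4], [0, -3]]

NM = P + R = [[-12, 27], [24, -45]].
Left-multiplying both sides by N⁻¹ gives M = N⁻¹(P + R).
det N = -9; the adjugate gives N⁻¹ = [[-7/9, -5/9], [-2/3, -1/3]].
M = N⁻¹(P + R) = [[-4, 4], [0, -3]].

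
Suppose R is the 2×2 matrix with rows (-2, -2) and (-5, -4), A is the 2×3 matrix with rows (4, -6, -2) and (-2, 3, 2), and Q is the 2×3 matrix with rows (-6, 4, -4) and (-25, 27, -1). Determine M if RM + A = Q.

M = [[3, -4, -1], [2, -1, 2]]

RM = Q − A = [[-10, 10, -2], [-23, 24, -3]].
R is on the left of M, so left-multiply by R⁻¹: M = R⁻¹(Q − A).
R has determinant -2; R⁻¹ = [[2, -1], [-5/2, 1]].
M = R⁻¹(Q − A) = [[3, -4, -1], [2, -1, 2]].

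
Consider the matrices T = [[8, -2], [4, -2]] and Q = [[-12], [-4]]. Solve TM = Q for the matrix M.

M = [[-2], [-2]]

Since T multiplies M on the left, M = T⁻¹Q.
T has determinant -8; T⁻¹ = [[1/4, -1/4], [1/2, -1]].
M = T⁻¹Q = [[1/4, -1/4], [1/2, -1]] · [[-12], [-4]] = [[-2], [-2]].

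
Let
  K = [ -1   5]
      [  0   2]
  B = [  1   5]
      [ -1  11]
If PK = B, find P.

P = [[-1, 5], [1, 3]]

Since K sits to the right of P, P = BK⁻¹.
det K = -2, so K⁻¹ = [[-1, 5/2], [0, 1/2]].
P = BK⁻¹ = [[1, 5], [-1, 11]] · [[-1, 5/2], [0, 1/2]] = [[-1, 5], [1, 3]].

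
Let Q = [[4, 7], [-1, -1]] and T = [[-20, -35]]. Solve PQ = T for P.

Right-multiplying both sides by Q⁻¹ gives P = TQ⁻¹.
det Q = 3, so Q⁻¹ = [[-1/3, -7/3], [1/3, 4/3]].
P = TQ⁻¹ = [[-20, -35]] · [[-1/3, -7/3], [1/3, 4/3]] = [[-5, 0]].

P = [[-5, 0]]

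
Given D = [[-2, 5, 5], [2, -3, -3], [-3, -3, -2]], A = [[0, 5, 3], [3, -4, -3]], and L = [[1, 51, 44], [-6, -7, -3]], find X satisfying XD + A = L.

XD = L − A = [[1, 46, 41], [-9, -3, 0]].
D is on the right of X, so right-multiply by D⁻¹: X = (L − A)D⁻¹.
det D = -4; the adjugate gives D⁻¹ = [[3/4, 5/4, 0], [-13/4, -19/4, -1], [15/4, 21/4, 1]].
X = (L − A)D⁻¹ = [[5, -2, -5], [3, 3, 3]].

X = [[5, -2, -5], [3, 3, 3]]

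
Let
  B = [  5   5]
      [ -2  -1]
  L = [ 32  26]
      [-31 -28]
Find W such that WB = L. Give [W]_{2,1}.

Since B sits to the right of W, W = LB⁻¹.
det B = 5, so B⁻¹ = [[-1/5, -1], [2/5, 1]].
W = LB⁻¹ = [[32, 26], [-31, -28]] · [[-1/5, -1], [2/5, 1]] = [[4, -6], [-5, 3]].

-5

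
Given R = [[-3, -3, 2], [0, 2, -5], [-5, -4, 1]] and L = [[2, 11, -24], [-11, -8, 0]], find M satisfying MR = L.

Right-multiplying both sides by R⁻¹ gives M = LR⁻¹.
R has determinant -1; R⁻¹ = [[18, 5, -11], [-25, -7, 15], [-10, -3, 6]].
M = LR⁻¹ = [[2, 11, -24], [-11, -8, 0]] · [[18, 5, -11], [-25, -7, 15], [-10, -3, 6]] = [[1, 5, -1], [2, 1, 1]].

M = [[1, 5, -1], [2, 1, 1]]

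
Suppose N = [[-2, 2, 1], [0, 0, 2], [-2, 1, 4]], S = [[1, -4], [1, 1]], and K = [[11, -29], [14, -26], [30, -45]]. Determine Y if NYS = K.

Left-multiply by N⁻¹ and right-multiply by S⁻¹: Y = N⁻¹KS⁻¹.
N has determinant -4; N⁻¹ = [[1/2, 7/4, -1], [1, 3/2, -1], [0, 1/2, 0]].
det S = 5, so S⁻¹ = [[1/5, 4/5], [-1/5, 1/5]].
N⁻¹K = [[0, -15], [2, -23], [7, -13]].
Y = (N⁻¹K)S⁻¹ = [[3, -3], [5, -3], [4, 3]].

Y = [[3, -3], [5, -3], [4, 3]]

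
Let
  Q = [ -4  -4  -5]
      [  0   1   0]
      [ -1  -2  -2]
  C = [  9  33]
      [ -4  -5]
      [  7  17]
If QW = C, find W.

W = [[3, 3], [-4, -5], [-1, -5]]

Since Q multiplies W on the left, W = Q⁻¹C.
det Q = 3; the adjugate gives Q⁻¹ = [[-2/3, 2/3, 5/3], [0, 1, 0], [1/3, -4/3, -4/3]].
W = Q⁻¹C = [[-2/3, 2/3, 5/3], [0, 1, 0], [1/3, -4/3, -4/3]] · [[9, 33], [-4, -5], [7, 17]] = [[3, 3], [-4, -5], [-1, -5]].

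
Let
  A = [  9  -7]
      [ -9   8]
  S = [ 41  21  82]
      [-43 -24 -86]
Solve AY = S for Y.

Left-multiplying both sides by A⁻¹ gives Y = A⁻¹S.
det A = 9; the adjugate gives A⁻¹ = [[8/9, 7/9], [1, 1]].
Y = A⁻¹S = [[8/9, 7/9], [1, 1]] · [[41, 21, 82], [-43, -24, -86]] = [[3, 0, 6], [-2, -3, -4]].

Y = [[3, 0, 6], [-2, -3, -4]]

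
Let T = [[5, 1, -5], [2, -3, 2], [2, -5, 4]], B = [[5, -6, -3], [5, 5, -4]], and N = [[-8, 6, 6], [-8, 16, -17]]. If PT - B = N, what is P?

PT = N + B = [[-3, 0, 3], [-3, 21, -21]].
T is on the right of P, so right-multiply by T⁻¹: P = (N + B)T⁻¹.
det T = 6; the adjugate gives T⁻¹ = [[-1/3, 7/2, -13/6], [-2/3, 5, -10/3], [-2/3, 9/2, -17/6]].
P = (N + B)T⁻¹ = [[-1, 3, -2], [1, 0, -4]].

P = [[-1, 3, -2], [1, 0, -4]]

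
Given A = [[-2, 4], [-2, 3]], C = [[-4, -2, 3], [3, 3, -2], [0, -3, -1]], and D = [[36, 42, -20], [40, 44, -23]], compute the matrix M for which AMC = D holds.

Left-multiply by A⁻¹ and right-multiply by C⁻¹: M = A⁻¹DC⁻¹.
det A = 2, so A⁻¹ = [[3/2, -2], [1, -1]].
C has determinant 3; C⁻¹ = [[-3, -11/3, -5/3], [1, 4/3, 1/3], [-3, -4, -2]].
A⁻¹D = [[-26, -25, 16], [-4, -2, 3]].
M = (A⁻¹D)C⁻¹ = [[5, -2, 3], [1, 0, 0]].

M = [[5, -2, 3], [1, 0, 0]]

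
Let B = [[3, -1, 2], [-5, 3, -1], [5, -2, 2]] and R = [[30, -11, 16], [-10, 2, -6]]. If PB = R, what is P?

Right-multiplying both sides by B⁻¹ gives P = RB⁻¹.
det B = -3; the adjugate gives B⁻¹ = [[-4/3, 2/3, 5/3], [-5/3, 4/3, 7/3], [5/3, -1/3, -4/3]].
P = RB⁻¹ = [[30, -11, 16], [-10, 2, -6]] · [[-4/3, 2/3, 5/3], [-5/3, 4/3, 7/3], [5/3, -1/3, -4/3]] = [[5, 0, 3], [0, -2, -4]].

P = [[5, 0, 3], [0, -2, -4]]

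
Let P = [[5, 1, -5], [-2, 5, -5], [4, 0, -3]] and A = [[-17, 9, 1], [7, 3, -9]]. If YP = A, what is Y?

Since P sits to the right of Y, Y = AP⁻¹.
det P = -1, so P⁻¹ = [[15, -3, -20], [26, -5, -35], [20, -4, -27]].
Y = AP⁻¹ = [[-17, 9, 1], [7, 3, -9]] · [[15, -3, -20], [26, -5, -35], [20, -4, -27]] = [[-1, 2, -2], [3, 0, -2]].

Y = [[-1, 2, -2], [3, 0, -2]]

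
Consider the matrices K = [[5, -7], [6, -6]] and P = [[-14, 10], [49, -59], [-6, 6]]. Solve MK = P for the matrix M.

Right-multiplying both sides by K⁻¹ gives M = PK⁻¹.
det K = 12, so K⁻¹ = [[-1/2, 7/12], [-1/2, 5/12]].
M = PK⁻¹ = [[-14, 10], [49, -59], [-6, 6]] · [[-1/2, 7/12], [-1/2, 5/12]] = [[2, -4], [5, 4], [0, -1]].

M = [[2, -4], [5, 4], [0, -1]]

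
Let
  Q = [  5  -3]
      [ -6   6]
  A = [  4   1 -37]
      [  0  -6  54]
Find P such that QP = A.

Left-multiplying both sides by Q⁻¹ gives P = Q⁻¹A.
det Q = 12, so Q⁻¹ = [[1/2, 1/4], [1/2, 5/12]].
P = Q⁻¹A = [[1/2, 1/4], [1/2, 5/12]] · [[4, 1, -37], [0, -6, 54]] = [[2, -1, -5], [2, -2, 4]].

P = [[2, -1, -5], [2, -2, 4]]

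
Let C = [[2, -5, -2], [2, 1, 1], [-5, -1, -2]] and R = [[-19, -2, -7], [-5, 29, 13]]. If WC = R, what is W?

Right-multiplying both sides by C⁻¹ gives W = RC⁻¹.
C has determinant -3; C⁻¹ = [[1/3, 8/3, 1], [1/3, 14/3, 2], [-1, -9, -4]].
W = RC⁻¹ = [[-19, -2, -7], [-5, 29, 13]] · [[1/3, 8/3, 1], [1/3, 14/3, 2], [-1, -9, -4]] = [[0, 3, 5], [-5, 5, 1]].

W = [[0, 3, 5], [-5, 5, 1]]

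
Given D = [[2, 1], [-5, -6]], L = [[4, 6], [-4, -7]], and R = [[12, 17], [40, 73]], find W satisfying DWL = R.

W = [[3, -1], [-2, 3]]

Isolating W: multiply by D⁻¹ from the left and L⁻¹ from the right, so W = D⁻¹RL⁻¹.
D has determinant -7; D⁻¹ = [[6/7, 1/7], [-5/7, -2/7]].
det L = -4, so L⁻¹ = [[7/4, 3/2], [-1, -1]].
D⁻¹R = [[16, 25], [-20, -33]].
W = (D⁻¹R)L⁻¹ = [[3, -1], [-2, 3]].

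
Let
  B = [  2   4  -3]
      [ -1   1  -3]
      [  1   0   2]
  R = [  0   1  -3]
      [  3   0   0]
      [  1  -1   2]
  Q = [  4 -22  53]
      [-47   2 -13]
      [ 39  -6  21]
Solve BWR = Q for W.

W = [[-3, 4, -1], [-3, 1, 3], [-3, 5, -1]]

Isolating W: multiply by B⁻¹ from the left and R⁻¹ from the right, so W = B⁻¹QR⁻¹.
det B = 3, so B⁻¹ = [[2/3, -8/3, -3], [-1/3, 7/3, 3], [-1/3, 4/3, 2]].
det R = 3; the adjugate gives R⁻¹ = [[0, 1/3, 0], [-2, 1, -3], [-1, 1/3, -1]].
B⁻¹Q = [[11, -2, 7], [6, -6, 15], [14, -2, 7]].
W = (B⁻¹Q)R⁻¹ = [[-3, 4, -1], [-3, 1, 3], [-3, 5, -1]].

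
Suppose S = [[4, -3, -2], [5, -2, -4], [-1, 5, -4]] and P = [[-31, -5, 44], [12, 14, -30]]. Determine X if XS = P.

X = [[-4, -4, -5], [3, 1, 5]]

S is on the right of X, so right-multiply by S⁻¹: X = PS⁻¹.
det S = -6; the adjugate gives S⁻¹ = [[-14/3, 11/3, -4/3], [-4, 3, -1], [-23/6, 17/6, -7/6]].
X = PS⁻¹ = [[-31, -5, 44], [12, 14, -30]] · [[-14/3, 11/3, -4/3], [-4, 3, -1], [-23/6, 17/6, -7/6]] = [[-4, -4, -5], [3, 1, 5]].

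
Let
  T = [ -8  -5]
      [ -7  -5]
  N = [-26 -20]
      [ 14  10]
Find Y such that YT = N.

Y = [[-2, 6], [0, -2]]

Since T sits to the right of Y, Y = NT⁻¹.
det T = 5, so T⁻¹ = [[-1, 1], [7/5, -8/5]].
Y = NT⁻¹ = [[-26, -20], [14, 10]] · [[-1, 1], [7/5, -8/5]] = [[-2, 6], [0, -2]].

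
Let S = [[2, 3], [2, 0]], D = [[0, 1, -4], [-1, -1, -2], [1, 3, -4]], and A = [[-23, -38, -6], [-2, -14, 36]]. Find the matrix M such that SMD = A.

M = [[-2, -1, -2], [3, 5, -2]]

Left-multiply by S⁻¹ and right-multiply by D⁻¹: M = S⁻¹AD⁻¹.
det S = -6, so S⁻¹ = [[0, 1/2], [1/3, -1/3]].
det D = 2; the adjugate gives D⁻¹ = [[5, -4, -3], [-3, 2, 2], [-1, 1/2, 1/2]].
S⁻¹A = [[-1, -7, 18], [-7, -8, -14]].
M = (S⁻¹A)D⁻¹ = [[-2, -1, -2], [3, 5, -2]].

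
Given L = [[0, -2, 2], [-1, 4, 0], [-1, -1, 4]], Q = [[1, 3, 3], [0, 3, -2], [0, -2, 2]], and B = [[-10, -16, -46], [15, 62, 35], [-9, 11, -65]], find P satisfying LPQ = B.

P = L⁻¹BQ⁻¹ (apply L⁻¹ on the left and Q⁻¹ on the right).
L has determinant 2; L⁻¹ = [[8, 3, -4], [2, 1, -1], [5/2, 1, -1]].
det Q = 2; the adjugate gives Q⁻¹ = [[1, -6, -15/2], [0, 1, 1], [0, 1, 3/2]].
L⁻¹B = [[1, 14, -3], [4, 19, 8], [-1, 11, -15]].
P = (L⁻¹B)Q⁻¹ = [[1, 5, 2], [4, 3, 1], [-1, 2, -4]].

P = [[1, 5, 2], [4, 3, 1], [-1, 2, -4]]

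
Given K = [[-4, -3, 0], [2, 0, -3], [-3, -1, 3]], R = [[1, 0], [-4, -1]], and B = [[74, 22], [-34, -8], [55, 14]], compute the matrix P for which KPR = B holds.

P = [[5, 4], [-2, 2], [4, 0]]

Left-multiply by K⁻¹ and right-multiply by R⁻¹: P = K⁻¹BR⁻¹.
det K = 3; the adjugate gives K⁻¹ = [[-1, 3, 3], [1, -4, -4], [-2/3, 5/3, 2]].
R has determinant -1; R⁻¹ = [[1, 0], [-4, -1]].
K⁻¹B = [[-11, -4], [-10, -2], [4, 0]].
P = (K⁻¹B)R⁻¹ = [[5, 4], [-2, 2], [4, 0]].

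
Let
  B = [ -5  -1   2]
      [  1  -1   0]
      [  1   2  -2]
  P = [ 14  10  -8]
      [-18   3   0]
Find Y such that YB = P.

B is on the right of Y, so right-multiply by B⁻¹: Y = PB⁻¹.
B has determinant -6; B⁻¹ = [[-1/3, -1/3, -1/3], [-1/3, -4/3, -1/3], [-1/2, -3/2, -1]].
Y = PB⁻¹ = [[14, 10, -8], [-18, 3, 0]] · [[-1/3, -1/3, -1/3], [-1/3, -4/3, -1/3], [-1/2, -3/2, -1]] = [[-4, -6, 0], [5, 2, 5]].

Y = [[-4, -6, 0], [5, 2, 5]]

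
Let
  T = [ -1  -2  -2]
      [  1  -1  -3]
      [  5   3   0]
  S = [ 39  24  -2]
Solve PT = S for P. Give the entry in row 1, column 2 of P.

Since T sits to the right of P, P = ST⁻¹.
T has determinant 5; T⁻¹ = [[9/5, -6/5, 4/5], [-3, 2, -1], [8/5, -7/5, 3/5]].
P = ST⁻¹ = [[39, 24, -2]] · [[9/5, -6/5, 4/5], [-3, 2, -1], [8/5, -7/5, 3/5]] = [[-5, 4, 6]].

4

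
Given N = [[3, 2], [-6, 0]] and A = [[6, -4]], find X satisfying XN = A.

N is on the right of X, so right-multiply by N⁻¹: X = AN⁻¹.
det N = 12, so N⁻¹ = [[0, -1/6], [1/2, 1/4]].
X = AN⁻¹ = [[6, -4]] · [[0, -1/6], [1/2, 1/4]] = [[-2, -2]].

X = [[-2, -2]]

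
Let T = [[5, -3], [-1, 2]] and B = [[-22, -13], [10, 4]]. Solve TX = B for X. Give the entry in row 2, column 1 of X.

4

T is on the left of X, so left-multiply by T⁻¹: X = T⁻¹B.
det T = 7; the adjugate gives T⁻¹ = [[2/7, 3/7], [1/7, 5/7]].
X = T⁻¹B = [[2/7, 3/7], [1/7, 5/7]] · [[-22, -13], [10, 4]] = [[-2, -2], [4, 1]].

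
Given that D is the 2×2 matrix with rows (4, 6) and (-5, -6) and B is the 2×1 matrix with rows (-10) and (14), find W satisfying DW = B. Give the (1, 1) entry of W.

D is on the left of W, so left-multiply by D⁻¹: W = D⁻¹B.
det D = 6, so D⁻¹ = [[-1, -1], [5/6, 2/3]].
W = D⁻¹B = [[-1, -1], [5/6, 2/3]] · [[-10], [14]] = [[-4], [1]].

-4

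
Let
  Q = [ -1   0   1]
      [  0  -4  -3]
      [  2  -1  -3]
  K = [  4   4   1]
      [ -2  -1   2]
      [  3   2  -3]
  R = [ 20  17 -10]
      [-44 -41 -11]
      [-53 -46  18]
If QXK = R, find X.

X = [[-1, -2, -4], [2, -3, -3], [1, 1, 2]]

Left-multiply by Q⁻¹ and right-multiply by K⁻¹: X = Q⁻¹RK⁻¹.
det Q = -1; the adjugate gives Q⁻¹ = [[-9, 1, -4], [6, -1, 3], [-8, 1, -4]].
det K = -5; the adjugate gives K⁻¹ = [[1/5, -14/5, -9/5], [0, 3, 2], [1/5, -4/5, -4/5]].
Q⁻¹R = [[-12, -10, 7], [5, 5, 5], [8, 7, -3]].
X = (Q⁻¹R)K⁻¹ = [[-1, -2, -4], [2, -3, -3], [1, 1, 2]].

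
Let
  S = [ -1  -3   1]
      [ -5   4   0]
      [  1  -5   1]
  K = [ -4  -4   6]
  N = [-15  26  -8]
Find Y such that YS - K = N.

YS = N + K = [[-19, 22, -2]].
Right-multiplying both sides by S⁻¹ gives Y = (N + K)S⁻¹.
det S = 2; the adjugate gives S⁻¹ = [[2, -1, -2], [5/2, -1, -5/2], [21/2, -4, -19/2]].
Y = (N + K)S⁻¹ = [[-4, 5, 2]].

Y = [[-4, 5, 2]]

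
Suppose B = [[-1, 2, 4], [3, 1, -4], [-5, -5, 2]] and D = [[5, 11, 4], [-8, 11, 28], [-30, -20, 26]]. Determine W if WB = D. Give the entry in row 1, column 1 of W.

Since B sits to the right of W, W = DB⁻¹.
det B = 6; the adjugate gives B⁻¹ = [[-3, -4, -2], [7/3, 3, 4/3], [-5/3, -5/2, -7/6]].
W = DB⁻¹ = [[5, 11, 4], [-8, 11, 28], [-30, -20, 26]] · [[-3, -4, -2], [7/3, 3, 4/3], [-5/3, -5/2, -7/6]] = [[4, 3, 0], [3, -5, -2], [0, -5, 3]].

4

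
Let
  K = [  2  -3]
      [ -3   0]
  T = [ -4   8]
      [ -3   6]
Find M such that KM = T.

M = [[1, -2], [2, -4]]

Left-multiplying both sides by K⁻¹ gives M = K⁻¹T.
det K = -9, so K⁻¹ = [[0, -1/3], [-1/3, -2/9]].
M = K⁻¹T = [[0, -1/3], [-1/3, -2/9]] · [[-4, 8], [-3, 6]] = [[1, -2], [2, -4]].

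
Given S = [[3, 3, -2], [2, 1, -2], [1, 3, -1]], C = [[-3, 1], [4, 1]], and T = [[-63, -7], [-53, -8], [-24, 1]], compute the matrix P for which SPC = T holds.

P = S⁻¹TC⁻¹ (apply S⁻¹ on the left and C⁻¹ on the right).
det S = 5; the adjugate gives S⁻¹ = [[1, -3/5, -4/5], [0, -1/5, 2/5], [1, -6/5, -3/5]].
C has determinant -7; C⁻¹ = [[-1/7, 1/7], [4/7, 3/7]].
S⁻¹T = [[-12, -3], [1, 2], [15, 2]].
P = (S⁻¹T)C⁻¹ = [[0, -3], [1, 1], [-1, 3]].

P = [[0, -3], [1, 1], [-1, 3]]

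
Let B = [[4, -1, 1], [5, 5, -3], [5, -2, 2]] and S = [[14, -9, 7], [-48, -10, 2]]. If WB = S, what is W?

W = [[6, -1, -1], [-2, -4, -4]]

B is on the right of W, so right-multiply by B⁻¹: W = SB⁻¹.
det B = 6, so B⁻¹ = [[2/3, 0, -1/3], [-25/6, 1/2, 17/6], [-35/6, 1/2, 25/6]].
W = SB⁻¹ = [[14, -9, 7], [-48, -10, 2]] · [[2/3, 0, -1/3], [-25/6, 1/2, 17/6], [-35/6, 1/2, 25/6]] = [[6, -1, -1], [-2, -4, -4]].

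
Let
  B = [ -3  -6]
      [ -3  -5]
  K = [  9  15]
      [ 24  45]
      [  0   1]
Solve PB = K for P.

Since B sits to the right of P, P = KB⁻¹.
det B = -3; the adjugate gives B⁻¹ = [[5/3, -2], [-1, 1]].
P = KB⁻¹ = [[9, 15], [24, 45], [0, 1]] · [[5/3, -2], [-1, 1]] = [[0, -3], [-5, -3], [-1, 1]].

P = [[0, -3], [-5, -3], [-1, 1]]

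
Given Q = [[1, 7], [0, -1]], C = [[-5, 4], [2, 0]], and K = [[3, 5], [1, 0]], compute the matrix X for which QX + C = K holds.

QX = K − C = [[8, 1], [-1, 0]].
Since Q multiplies X on the left, X = Q⁻¹(K − C).
det Q = -1; the adjugate gives Q⁻¹ = [[1, 7], [0, -1]].
X = Q⁻¹(K − C) = [[1, 1], [1, 0]].

X = [[1, 1], [1, 0]]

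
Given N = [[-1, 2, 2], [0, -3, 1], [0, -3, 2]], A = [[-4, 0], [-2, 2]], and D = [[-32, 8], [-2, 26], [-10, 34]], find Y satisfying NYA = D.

Isolating Y: multiply by N⁻¹ from the left and A⁻¹ from the right, so Y = N⁻¹DA⁻¹.
N has determinant 3; N⁻¹ = [[-1, -10/3, 8/3], [0, -2/3, 1/3], [0, -1, 1]].
det A = -8, so A⁻¹ = [[-1/4, 0], [-1/4, 1/2]].
N⁻¹D = [[12, -4], [-2, -6], [-8, 8]].
Y = (N⁻¹D)A⁻¹ = [[-2, -2], [2, -3], [0, 4]].

Y = [[-2, -2], [2, -3], [0, 4]]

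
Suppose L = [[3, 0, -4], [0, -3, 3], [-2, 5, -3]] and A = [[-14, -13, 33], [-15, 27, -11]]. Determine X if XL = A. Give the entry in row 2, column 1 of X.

-1

L is on the right of X, so right-multiply by L⁻¹: X = AL⁻¹.
L has determinant 6; L⁻¹ = [[-1, -10/3, -2], [-1, -17/6, -3/2], [-1, -5/2, -3/2]].
X = AL⁻¹ = [[-14, -13, 33], [-15, 27, -11]] · [[-1, -10/3, -2], [-1, -17/6, -3/2], [-1, -5/2, -3/2]] = [[-6, 1, -2], [-1, 1, 6]].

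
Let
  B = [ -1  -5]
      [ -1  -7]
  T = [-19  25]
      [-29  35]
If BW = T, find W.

B is on the left of W, so left-multiply by B⁻¹: W = B⁻¹T.
B has determinant 2; B⁻¹ = [[-7/2, 5/2], [1/2, -1/2]].
W = B⁻¹T = [[-7/2, 5/2], [1/2, -1/2]] · [[-19, 25], [-29, 35]] = [[-6, 0], [5, -5]].

W = [[-6, 0], [5, -5]]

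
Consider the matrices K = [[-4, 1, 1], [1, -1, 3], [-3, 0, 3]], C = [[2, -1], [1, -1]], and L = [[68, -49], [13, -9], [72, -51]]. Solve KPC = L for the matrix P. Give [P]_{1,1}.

-5

P = K⁻¹LC⁻¹ (apply K⁻¹ on the left and C⁻¹ on the right).
det K = -3; the adjugate gives K⁻¹ = [[1, 1, -4/3], [4, 3, -13/3], [1, 1, -1]].
det C = -1; the adjugate gives C⁻¹ = [[1, -1], [1, -2]].
K⁻¹L = [[-15, 10], [-1, -2], [9, -7]].
P = (K⁻¹L)C⁻¹ = [[-5, -5], [-3, 5], [2, 5]].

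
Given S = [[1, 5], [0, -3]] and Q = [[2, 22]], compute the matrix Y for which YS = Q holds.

Y = [[2, -4]]

Right-multiplying both sides by S⁻¹ gives Y = QS⁻¹.
det S = -3, so S⁻¹ = [[1, 5/3], [0, -1/3]].
Y = QS⁻¹ = [[2, 22]] · [[1, 5/3], [0, -1/3]] = [[2, -4]].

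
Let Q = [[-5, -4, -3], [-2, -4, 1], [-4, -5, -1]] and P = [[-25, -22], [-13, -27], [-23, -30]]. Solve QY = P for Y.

Y = [[0, 5], [4, 3], [3, -5]]

Since Q multiplies Y on the left, Y = Q⁻¹P.
det Q = -3, so Q⁻¹ = [[-3, -11/3, 16/3], [2, 7/3, -11/3], [2, 3, -4]].
Y = Q⁻¹P = [[-3, -11/3, 16/3], [2, 7/3, -11/3], [2, 3, -4]] · [[-25, -22], [-13, -27], [-23, -30]] = [[0, 5], [4, 3], [3, -5]].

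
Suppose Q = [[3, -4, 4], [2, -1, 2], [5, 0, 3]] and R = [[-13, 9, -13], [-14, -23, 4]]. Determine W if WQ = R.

W = [[-2, -1, -1], [6, -1, -6]]

Q is on the right of W, so right-multiply by Q⁻¹: W = RQ⁻¹.
Q has determinant -5; Q⁻¹ = [[3/5, -12/5, 4/5], [-4/5, 11/5, -2/5], [-1, 4, -1]].
W = RQ⁻¹ = [[-13, 9, -13], [-14, -23, 4]] · [[3/5, -12/5, 4/5], [-4/5, 11/5, -2/5], [-1, 4, -1]] = [[-2, -1, -1], [6, -1, -6]].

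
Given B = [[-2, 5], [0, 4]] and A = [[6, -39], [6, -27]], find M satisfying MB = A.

B is on the right of M, so right-multiply by B⁻¹: M = AB⁻¹.
det B = -8; the adjugate gives B⁻¹ = [[-1/2, 5/8], [0, 1/4]].
M = AB⁻¹ = [[6, -39], [6, -27]] · [[-1/2, 5/8], [0, 1/4]] = [[-3, -6], [-3, -3]].

M = [[-3, -6], [-3, -3]]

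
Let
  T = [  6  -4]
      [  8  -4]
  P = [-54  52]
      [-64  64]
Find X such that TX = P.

X = [[-5, 6], [6, -4]]

Left-multiplying both sides by T⁻¹ gives X = T⁻¹P.
det T = 8; the adjugate gives T⁻¹ = [[-1/2, 1/2], [-1, 3/4]].
X = T⁻¹P = [[-1/2, 1/2], [-1, 3/4]] · [[-54, 52], [-64, 64]] = [[-5, 6], [6, -4]].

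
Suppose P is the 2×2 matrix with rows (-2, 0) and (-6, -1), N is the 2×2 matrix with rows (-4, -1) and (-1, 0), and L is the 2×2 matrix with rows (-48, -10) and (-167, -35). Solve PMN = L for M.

M = [[-5, -4], [-5, -3]]

Isolating M: multiply by P⁻¹ from the left and N⁻¹ from the right, so M = P⁻¹LN⁻¹.
P has determinant 2; P⁻¹ = [[-1/2, 0], [3, -1]].
N has determinant -1; N⁻¹ = [[0, -1], [-1, 4]].
P⁻¹L = [[24, 5], [23, 5]].
M = (P⁻¹L)N⁻¹ = [[-5, -4], [-5, -3]].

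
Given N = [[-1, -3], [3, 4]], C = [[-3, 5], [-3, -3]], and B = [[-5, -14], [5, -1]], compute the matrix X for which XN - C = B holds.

X = [[-1, -3], [4, 2]]

XN = B + C = [[-8, -9], [2, -4]].
Right-multiplying both sides by N⁻¹ gives X = (B + C)N⁻¹.
det N = 5, so N⁻¹ = [[4/5, 3/5], [-3/5, -1/5]].
X = (B + C)N⁻¹ = [[-1, -3], [4, 2]].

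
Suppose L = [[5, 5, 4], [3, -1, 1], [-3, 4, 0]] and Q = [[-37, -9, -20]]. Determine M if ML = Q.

L is on the right of M, so right-multiply by L⁻¹: M = QL⁻¹.
det L = 1; the adjugate gives L⁻¹ = [[-4, 16, 9], [-3, 12, 7], [9, -35, -20]].
M = QL⁻¹ = [[-37, -9, -20]] · [[-4, 16, 9], [-3, 12, 7], [9, -35, -20]] = [[-5, 0, 4]].

M = [[-5, 0, 4]]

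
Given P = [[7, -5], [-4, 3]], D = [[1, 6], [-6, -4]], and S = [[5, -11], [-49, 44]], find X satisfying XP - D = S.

X = [[-2, -5], [-5, 5]]

XP = S + D = [[6, -5], [-55, 40]].
Since P sits to the right of X, X = (S + D)P⁻¹.
det P = 1; the adjugate gives P⁻¹ = [[3, 5], [4, 7]].
X = (S + D)P⁻¹ = [[-2, -5], [-5, 5]].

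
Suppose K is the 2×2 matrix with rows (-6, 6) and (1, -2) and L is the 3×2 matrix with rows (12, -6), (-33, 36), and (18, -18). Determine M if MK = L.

M = [[-3, -6], [5, -3], [-3, 0]]

Since K sits to the right of M, M = LK⁻¹.
K has determinant 6; K⁻¹ = [[-1/3, -1], [-1/6, -1]].
M = LK⁻¹ = [[12, -6], [-33, 36], [18, -18]] · [[-1/3, -1], [-1/6, -1]] = [[-3, -6], [5, -3], [-3, 0]].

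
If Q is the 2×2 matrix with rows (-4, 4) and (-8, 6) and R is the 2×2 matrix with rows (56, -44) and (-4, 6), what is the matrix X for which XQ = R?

X = [[-2, -6], [3, -1]]

Right-multiplying both sides by Q⁻¹ gives X = RQ⁻¹.
det Q = 8, so Q⁻¹ = [[3/4, -1/2], [1, -1/2]].
X = RQ⁻¹ = [[56, -44], [-4, 6]] · [[3/4, -1/2], [1, -1/2]] = [[-2, -6], [3, -1]].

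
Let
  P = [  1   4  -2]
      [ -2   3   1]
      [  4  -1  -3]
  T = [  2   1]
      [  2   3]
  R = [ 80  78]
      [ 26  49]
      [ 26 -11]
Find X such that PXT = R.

X = [[3, -5], [2, 4], [-5, -4]]

Left-multiply by P⁻¹ and right-multiply by T⁻¹: X = P⁻¹RT⁻¹.
det P = 4, so P⁻¹ = [[-2, 7/2, 5/2], [-1/2, 5/4, 3/4], [-5/2, 17/4, 11/4]].
det T = 4; the adjugate gives T⁻¹ = [[3/4, -1/4], [-1/2, 1/2]].
P⁻¹R = [[-4, -12], [12, 14], [-18, -17]].
X = (P⁻¹R)T⁻¹ = [[3, -5], [2, 4], [-5, -4]].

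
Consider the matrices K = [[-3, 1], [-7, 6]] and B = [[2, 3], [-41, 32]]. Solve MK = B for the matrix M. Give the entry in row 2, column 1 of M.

2

K is on the right of M, so right-multiply by K⁻¹: M = BK⁻¹.
det K = -11; the adjugate gives K⁻¹ = [[-6/11, 1/11], [-7/11, 3/11]].
M = BK⁻¹ = [[2, 3], [-41, 32]] · [[-6/11, 1/11], [-7/11, 3/11]] = [[-3, 1], [2, 5]].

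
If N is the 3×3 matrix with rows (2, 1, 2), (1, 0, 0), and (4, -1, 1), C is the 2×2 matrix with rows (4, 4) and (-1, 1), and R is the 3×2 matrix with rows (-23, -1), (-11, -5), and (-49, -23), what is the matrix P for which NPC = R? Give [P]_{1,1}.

P = N⁻¹RC⁻¹ (apply N⁻¹ on the left and C⁻¹ on the right).
det N = -3, so N⁻¹ = [[0, 1, 0], [1/3, 2, -2/3], [1/3, -2, 1/3]].
det C = 8; the adjugate gives C⁻¹ = [[1/8, -1/2], [1/8, 1/2]].
N⁻¹R = [[-11, -5], [3, 5], [-2, 2]].
P = (N⁻¹R)C⁻¹ = [[-2, 3], [1, 1], [0, 2]].

-2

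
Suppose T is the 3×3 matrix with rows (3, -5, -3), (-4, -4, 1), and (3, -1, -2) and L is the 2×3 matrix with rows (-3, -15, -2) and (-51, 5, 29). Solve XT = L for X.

Since T sits to the right of X, X = LT⁻¹.
T has determinant 4; T⁻¹ = [[9/4, -7/4, -17/4], [-5/4, 3/4, 9/4], [4, -3, -8]].
X = LT⁻¹ = [[-3, -15, -2], [-51, 5, 29]] · [[9/4, -7/4, -17/4], [-5/4, 3/4, 9/4], [4, -3, -8]] = [[4, 0, -5], [-5, 6, -4]].

X = [[4, 0, -5], [-5, 6, -4]]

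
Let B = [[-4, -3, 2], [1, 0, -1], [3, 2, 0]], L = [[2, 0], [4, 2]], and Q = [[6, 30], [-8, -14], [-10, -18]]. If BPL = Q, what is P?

P = [[5, -5], [-1, 3], [-5, 2]]

P = B⁻¹QL⁻¹ (apply B⁻¹ on the left and L⁻¹ on the right).
det B = 5, so B⁻¹ = [[2/5, 4/5, 3/5], [-3/5, -6/5, -2/5], [2/5, -1/5, 3/5]].
L has determinant 4; L⁻¹ = [[1/2, 0], [-1, 1/2]].
B⁻¹Q = [[-10, -10], [10, 6], [-2, 4]].
P = (B⁻¹Q)L⁻¹ = [[5, -5], [-1, 3], [-5, 2]].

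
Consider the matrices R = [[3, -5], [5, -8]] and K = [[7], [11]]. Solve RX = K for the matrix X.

R is on the left of X, so left-multiply by R⁻¹: X = R⁻¹K.
R has determinant 1; R⁻¹ = [[-8, 5], [-5, 3]].
X = R⁻¹K = [[-8, 5], [-5, 3]] · [[7], [11]] = [[-1], [-2]].

X = [[-1], [-2]]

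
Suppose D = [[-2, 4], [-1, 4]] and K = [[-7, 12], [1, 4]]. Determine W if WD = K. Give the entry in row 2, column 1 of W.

-2

D is on the right of W, so right-multiply by D⁻¹: W = KD⁻¹.
det D = -4, so D⁻¹ = [[-1, 1], [-1/4, 1/2]].
W = KD⁻¹ = [[-7, 12], [1, 4]] · [[-1, 1], [-1/4, 1/2]] = [[4, -1], [-2, 3]].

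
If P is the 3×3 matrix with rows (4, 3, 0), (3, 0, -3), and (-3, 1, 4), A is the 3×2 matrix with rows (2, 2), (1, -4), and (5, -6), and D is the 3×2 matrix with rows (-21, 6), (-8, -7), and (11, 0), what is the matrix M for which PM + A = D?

PM = D − A = [[-23, 4], [-9, -3], [6, 6]].
Since P multiplies M on the left, M = P⁻¹(D − A).
det P = 3, so P⁻¹ = [[1, -4, -3], [-1, 16/3, 4], [1, -13/3, -3]].
M = P⁻¹(D − A) = [[-5, -2], [-1, 4], [-2, -1]].

M = [[-5, -2], [-1, 4], [-2, -1]]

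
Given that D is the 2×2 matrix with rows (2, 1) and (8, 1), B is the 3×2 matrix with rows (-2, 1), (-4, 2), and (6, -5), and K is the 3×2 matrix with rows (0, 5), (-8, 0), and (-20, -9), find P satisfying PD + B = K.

P = [[5, -1], [-2, 0], [-1, -3]]

PD = K − B = [[2, 4], [-4, -2], [-26, -4]].
Since D sits to the right of P, P = (K − B)D⁻¹.
det D = -6; the adjugate gives D⁻¹ = [[-1/6, 1/6], [4/3, -1/3]].
P = (K − B)D⁻¹ = [[5, -1], [-2, 0], [-1, -3]].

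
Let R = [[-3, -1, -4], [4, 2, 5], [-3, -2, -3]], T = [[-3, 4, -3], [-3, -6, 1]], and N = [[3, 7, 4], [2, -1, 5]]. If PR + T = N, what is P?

PR = N − T = [[6, 3, 7], [5, 5, 4]].
Right-multiplying both sides by R⁻¹ gives P = (N − T)R⁻¹.
det R = -1; the adjugate gives R⁻¹ = [[-4, -5, -3], [3, 3, 1], [2, 3, 2]].
P = (N − T)R⁻¹ = [[-1, 0, -1], [3, 2, -2]].

P = [[-1, 0, -1], [3, 2, -2]]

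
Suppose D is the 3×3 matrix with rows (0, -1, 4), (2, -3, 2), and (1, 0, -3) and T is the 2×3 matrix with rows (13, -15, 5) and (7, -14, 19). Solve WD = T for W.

W = [[3, 4, 5], [2, 4, -1]]

Right-multiplying both sides by D⁻¹ gives W = TD⁻¹.
D has determinant 4; D⁻¹ = [[9/4, -3/4, 5/2], [2, -1, 2], [3/4, -1/4, 1/2]].
W = TD⁻¹ = [[13, -15, 5], [7, -14, 19]] · [[9/4, -3/4, 5/2], [2, -1, 2], [3/4, -1/4, 1/2]] = [[3, 4, 5], [2, 4, -1]].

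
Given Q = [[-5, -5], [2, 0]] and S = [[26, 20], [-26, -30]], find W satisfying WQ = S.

Since Q sits to the right of W, W = SQ⁻¹.
det Q = 10, so Q⁻¹ = [[0, 1/2], [-1/5, -1/2]].
W = SQ⁻¹ = [[26, 20], [-26, -30]] · [[0, 1/2], [-1/5, -1/2]] = [[-4, 3], [6, 2]].

W = [[-4, 3], [6, 2]]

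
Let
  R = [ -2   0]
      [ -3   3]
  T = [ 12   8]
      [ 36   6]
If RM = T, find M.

M = [[-6, -4], [6, -2]]

Since R multiplies M on the left, M = R⁻¹T.
R has determinant -6; R⁻¹ = [[-1/2, 0], [-1/2, 1/3]].
M = R⁻¹T = [[-1/2, 0], [-1/2, 1/3]] · [[12, 8], [36, 6]] = [[-6, -4], [6, -2]].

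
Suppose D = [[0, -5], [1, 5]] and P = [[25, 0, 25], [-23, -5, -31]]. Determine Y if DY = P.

Left-multiplying both sides by D⁻¹ gives Y = D⁻¹P.
det D = 5, so D⁻¹ = [[1, 1], [-1/5, 0]].
Y = D⁻¹P = [[1, 1], [-1/5, 0]] · [[25, 0, 25], [-23, -5, -31]] = [[2, -5, -6], [-5, 0, -5]].

Y = [[2, -5, -6], [-5, 0, -5]]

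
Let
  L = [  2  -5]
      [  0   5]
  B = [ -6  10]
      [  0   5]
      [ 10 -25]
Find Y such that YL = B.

Y = [[-3, -1], [0, 1], [5, 0]]

L is on the right of Y, so right-multiply by L⁻¹: Y = BL⁻¹.
det L = 10; the adjugate gives L⁻¹ = [[1/2, 1/2], [0, 1/5]].
Y = BL⁻¹ = [[-6, 10], [0, 5], [10, -25]] · [[1/2, 1/2], [0, 1/5]] = [[-3, -1], [0, 1], [5, 0]].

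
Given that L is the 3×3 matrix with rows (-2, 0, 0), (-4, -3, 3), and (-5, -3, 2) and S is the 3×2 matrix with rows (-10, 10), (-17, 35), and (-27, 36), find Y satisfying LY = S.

Since L multiplies Y on the left, Y = L⁻¹S.
L has determinant -6; L⁻¹ = [[-1/2, 0, 0], [7/6, 2/3, -1], [1/2, 1, -1]].
Y = L⁻¹S = [[-1/2, 0, 0], [7/6, 2/3, -1], [1/2, 1, -1]] · [[-10, 10], [-17, 35], [-27, 36]] = [[5, -5], [4, -1], [5, 4]].

Y = [[5, -5], [4, -1], [5, 4]]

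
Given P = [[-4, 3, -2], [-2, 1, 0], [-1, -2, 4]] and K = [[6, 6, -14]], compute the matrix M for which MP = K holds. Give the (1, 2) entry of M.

1

Since P sits to the right of M, M = KP⁻¹.
det P = -2, so P⁻¹ = [[-2, 4, -1], [-4, 9, -2], [-5/2, 11/2, -1]].
M = KP⁻¹ = [[6, 6, -14]] · [[-2, 4, -1], [-4, 9, -2], [-5/2, 11/2, -1]] = [[-1, 1, -4]].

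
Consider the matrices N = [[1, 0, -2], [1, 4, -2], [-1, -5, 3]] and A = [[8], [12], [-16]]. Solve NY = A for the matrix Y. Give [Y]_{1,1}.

Since N multiplies Y on the left, Y = N⁻¹A.
N has determinant 4; N⁻¹ = [[1/2, 5/2, 2], [-1/4, 1/4, 0], [-1/4, 5/4, 1]].
Y = N⁻¹A = [[1/2, 5/2, 2], [-1/4, 1/4, 0], [-1/4, 5/4, 1]] · [[8], [12], [-16]] = [[2], [1], [-3]].

2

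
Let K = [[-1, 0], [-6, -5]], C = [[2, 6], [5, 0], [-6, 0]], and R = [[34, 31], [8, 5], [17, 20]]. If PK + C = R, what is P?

P = [[-2, -5], [3, -1], [1, -4]]

PK = R − C = [[32, 25], [3, 5], [23, 20]].
K is on the right of P, so right-multiply by K⁻¹: P = (R − C)K⁻¹.
det K = 5; the adjugate gives K⁻¹ = [[-1, 0], [6/5, -1/5]].
P = (R − C)K⁻¹ = [[-2, -5], [3, -1], [1, -4]].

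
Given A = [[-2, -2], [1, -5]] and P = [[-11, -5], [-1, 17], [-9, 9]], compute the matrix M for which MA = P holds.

Right-multiplying both sides by A⁻¹ gives M = PA⁻¹.
det A = 12, so A⁻¹ = [[-5/12, 1/6], [-1/12, -1/6]].
M = PA⁻¹ = [[-11, -5], [-1, 17], [-9, 9]] · [[-5/12, 1/6], [-1/12, -1/6]] = [[5, -1], [-1, -3], [3, -3]].

M = [[5, -1], [-1, -3], [3, -3]]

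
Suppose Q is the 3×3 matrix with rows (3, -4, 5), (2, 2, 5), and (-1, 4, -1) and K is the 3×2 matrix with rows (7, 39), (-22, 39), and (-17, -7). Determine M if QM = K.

M = [[-1, 6], [-5, 1], [-2, 5]]

Since Q multiplies M on the left, M = Q⁻¹K.
Q has determinant -4; Q⁻¹ = [[11/2, -4, 15/2], [3/4, -1/2, 5/4], [-5/2, 2, -7/2]].
M = Q⁻¹K = [[11/2, -4, 15/2], [3/4, -1/2, 5/4], [-5/2, 2, -7/2]] · [[7, 39], [-22, 39], [-17, -7]] = [[-1, 6], [-5, 1], [-2, 5]].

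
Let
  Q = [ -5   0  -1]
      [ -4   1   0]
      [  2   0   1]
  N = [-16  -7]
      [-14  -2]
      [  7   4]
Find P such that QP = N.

Left-multiplying both sides by Q⁻¹ gives P = Q⁻¹N.
Q has determinant -3; Q⁻¹ = [[-1/3, 0, -1/3], [-4/3, 1, -4/3], [2/3, 0, 5/3]].
P = Q⁻¹N = [[-1/3, 0, -1/3], [-4/3, 1, -4/3], [2/3, 0, 5/3]] · [[-16, -7], [-14, -2], [7, 4]] = [[3, 1], [-2, 2], [1, 2]].

P = [[3, 1], [-2, 2], [1, 2]]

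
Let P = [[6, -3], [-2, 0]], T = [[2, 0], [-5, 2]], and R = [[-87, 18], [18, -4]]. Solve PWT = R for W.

W = [[-2, 1], [3, -1]]

Isolating W: multiply by P⁻¹ from the left and T⁻¹ from the right, so W = P⁻¹RT⁻¹.
det P = -6, so P⁻¹ = [[0, -1/2], [-1/3, -1]].
det T = 4; the adjugate gives T⁻¹ = [[1/2, 0], [5/4, 1/2]].
P⁻¹R = [[-9, 2], [11, -2]].
W = (P⁻¹R)T⁻¹ = [[-2, 1], [3, -1]].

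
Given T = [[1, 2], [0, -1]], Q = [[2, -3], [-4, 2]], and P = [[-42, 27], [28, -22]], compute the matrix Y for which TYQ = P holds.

Y = [[5, -1], [-4, 5]]

Y = T⁻¹PQ⁻¹ (apply T⁻¹ on the left and Q⁻¹ on the right).
det T = -1; the adjugate gives T⁻¹ = [[1, 2], [0, -1]].
det Q = -8; the adjugate gives Q⁻¹ = [[-1/4, -3/8], [-1/2, -1/4]].
T⁻¹P = [[14, -17], [-28, 22]].
Y = (T⁻¹P)Q⁻¹ = [[5, -1], [-4, 5]].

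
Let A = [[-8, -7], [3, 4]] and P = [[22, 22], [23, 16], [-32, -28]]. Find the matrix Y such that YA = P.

A is on the right of Y, so right-multiply by A⁻¹: Y = PA⁻¹.
A has determinant -11; A⁻¹ = [[-4/11, -7/11], [3/11, 8/11]].
Y = PA⁻¹ = [[22, 22], [23, 16], [-32, -28]] · [[-4/11, -7/11], [3/11, 8/11]] = [[-2, 2], [-4, -3], [4, 0]].

Y = [[-2, 2], [-4, -3], [4, 0]]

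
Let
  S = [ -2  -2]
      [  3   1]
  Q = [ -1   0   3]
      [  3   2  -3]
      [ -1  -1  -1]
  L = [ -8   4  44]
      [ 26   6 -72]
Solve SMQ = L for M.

M = [[-3, 4, 4], [-2, -3, 0]]

Isolating M: multiply by S⁻¹ from the left and Q⁻¹ from the right, so M = S⁻¹LQ⁻¹.
det S = 4, so S⁻¹ = [[1/4, 1/2], [-3/4, -1/2]].
det Q = 2; the adjugate gives Q⁻¹ = [[-5/2, -3/2, -3], [3, 2, 3], [-1/2, -1/2, -1]].
S⁻¹L = [[11, 4, -25], [-7, -6, 3]].
M = (S⁻¹L)Q⁻¹ = [[-3, 4, 4], [-2, -3, 0]].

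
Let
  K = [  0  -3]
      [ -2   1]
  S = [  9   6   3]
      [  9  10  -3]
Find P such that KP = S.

P = [[-6, -6, 1], [-3, -2, -1]]

Left-multiplying both sides by K⁻¹ gives P = K⁻¹S.
det K = -6; the adjugate gives K⁻¹ = [[-1/6, -1/2], [-1/3, 0]].
P = K⁻¹S = [[-1/6, -1/2], [-1/3, 0]] · [[9, 6, 3], [9, 10, -3]] = [[-6, -6, 1], [-3, -2, -1]].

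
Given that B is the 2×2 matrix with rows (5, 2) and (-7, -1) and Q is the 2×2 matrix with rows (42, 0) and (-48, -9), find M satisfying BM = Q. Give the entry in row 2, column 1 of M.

B is on the left of M, so left-multiply by B⁻¹: M = B⁻¹Q.
B has determinant 9; B⁻¹ = [[-1/9, -2/9], [7/9, 5/9]].
M = B⁻¹Q = [[-1/9, -2/9], [7/9, 5/9]] · [[42, 0], [-48, -9]] = [[6, 2], [6, -5]].

6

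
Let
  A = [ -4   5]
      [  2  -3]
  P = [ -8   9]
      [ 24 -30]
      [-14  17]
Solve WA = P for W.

A is on the right of W, so right-multiply by A⁻¹: W = PA⁻¹.
det A = 2; the adjugate gives A⁻¹ = [[-3/2, -5/2], [-1, -2]].
W = PA⁻¹ = [[-8, 9], [24, -30], [-14, 17]] · [[-3/2, -5/2], [-1, -2]] = [[3, 2], [-6, 0], [4, 1]].

W = [[3, 2], [-6, 0], [4, 1]]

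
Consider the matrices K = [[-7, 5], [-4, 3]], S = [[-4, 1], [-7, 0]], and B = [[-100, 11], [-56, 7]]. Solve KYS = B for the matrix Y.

Y = K⁻¹BS⁻¹ (apply K⁻¹ on the left and S⁻¹ on the right).
det K = -1; the adjugate gives K⁻¹ = [[-3, 5], [-4, 7]].
det S = 7; the adjugate gives S⁻¹ = [[0, -1/7], [1, -4/7]].
K⁻¹B = [[20, 2], [8, 5]].
Y = (K⁻¹B)S⁻¹ = [[2, -4], [5, -4]].

Y = [[2, -4], [5, -4]]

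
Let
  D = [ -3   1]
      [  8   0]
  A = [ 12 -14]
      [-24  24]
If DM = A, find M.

Left-multiplying both sides by D⁻¹ gives M = D⁻¹A.
det D = -8; the adjugate gives D⁻¹ = [[0, 1/8], [1, 3/8]].
M = D⁻¹A = [[0, 1/8], [1, 3/8]] · [[12, -14], [-24, 24]] = [[-3, 3], [3, -5]].

M = [[-3, 3], [3, -5]]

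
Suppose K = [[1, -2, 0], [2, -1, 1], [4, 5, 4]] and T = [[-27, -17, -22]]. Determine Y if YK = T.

Y = [[-3, -2, -5]]

Right-multiplying both sides by K⁻¹ gives Y = TK⁻¹.
K has determinant -1; K⁻¹ = [[9, -8, 2], [4, -4, 1], [-14, 13, -3]].
Y = TK⁻¹ = [[-27, -17, -22]] · [[9, -8, 2], [4, -4, 1], [-14, 13, -3]] = [[-3, -2, -5]].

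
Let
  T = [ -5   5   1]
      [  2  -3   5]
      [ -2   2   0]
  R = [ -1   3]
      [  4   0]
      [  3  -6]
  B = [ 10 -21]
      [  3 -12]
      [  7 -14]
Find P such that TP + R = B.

TP = B − R = [[11, -24], [-1, -12], [4, -8]].
Since T multiplies P on the left, P = T⁻¹(B − R).
det T = -2, so T⁻¹ = [[5, -1, -14], [5, -1, -27/2], [1, 0, -5/2]].
P = T⁻¹(B − R) = [[0, 4], [2, 0], [1, -4]].

P = [[0, 4], [2, 0], [1, -4]]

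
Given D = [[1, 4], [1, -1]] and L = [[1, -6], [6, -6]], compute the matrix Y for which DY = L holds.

Left-multiplying both sides by D⁻¹ gives Y = D⁻¹L.
D has determinant -5; D⁻¹ = [[1/5, 4/5], [1/5, -1/5]].
Y = D⁻¹L = [[1/5, 4/5], [1/5, -1/5]] · [[1, -6], [6, -6]] = [[5, -6], [-1, 0]].

Y = [[5, -6], [-1, 0]]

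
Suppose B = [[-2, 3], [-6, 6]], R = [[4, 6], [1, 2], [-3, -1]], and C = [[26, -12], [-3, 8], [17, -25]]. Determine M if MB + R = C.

MB = C − R = [[22, -18], [-4, 6], [20, -24]].
B is on the right of M, so right-multiply by B⁻¹: M = (C − R)B⁻¹.
B has determinant 6; B⁻¹ = [[1, -1/2], [1, -1/3]].
M = (C − R)B⁻¹ = [[4, -5], [2, 0], [-4, -2]].

M = [[4, -5], [2, 0], [-4, -2]]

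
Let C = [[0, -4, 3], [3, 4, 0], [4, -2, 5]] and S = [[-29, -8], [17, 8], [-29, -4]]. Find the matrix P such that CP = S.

P = [[-1, 0], [5, 2], [-3, 0]]

Since C multiplies P on the left, P = C⁻¹S.
C has determinant -6; C⁻¹ = [[-10/3, -7/3, 2], [5/2, 2, -3/2], [11/3, 8/3, -2]].
P = C⁻¹S = [[-10/3, -7/3, 2], [5/2, 2, -3/2], [11/3, 8/3, -2]] · [[-29, -8], [17, 8], [-29, -4]] = [[-1, 0], [5, 2], [-3, 0]].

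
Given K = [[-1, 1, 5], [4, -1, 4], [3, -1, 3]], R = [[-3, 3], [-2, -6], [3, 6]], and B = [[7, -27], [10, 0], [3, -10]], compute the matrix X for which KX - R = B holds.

X = [[1, 2], [0, -2], [1, -4]]

KX = B + R = [[4, -24], [8, -6], [6, -4]].
K is on the left of X, so left-multiply by K⁻¹: X = K⁻¹(B + R).
K has determinant -6; K⁻¹ = [[-1/6, 4/3, -3/2], [0, 3, -4], [1/6, -1/3, 1/2]].
X = K⁻¹(B + R) = [[1, 2], [0, -2], [1, -4]].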